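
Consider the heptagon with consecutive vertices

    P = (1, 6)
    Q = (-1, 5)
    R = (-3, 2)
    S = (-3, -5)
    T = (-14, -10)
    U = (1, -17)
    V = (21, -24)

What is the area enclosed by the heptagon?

Cross-terms: 11, 13, 21, -40, 248, 333, 150  ⇒  Σ = 736
Area = |Σ|/2 = 368.

368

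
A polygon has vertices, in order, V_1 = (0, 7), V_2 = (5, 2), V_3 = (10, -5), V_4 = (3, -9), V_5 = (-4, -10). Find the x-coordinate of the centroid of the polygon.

Apply the surveyor's formula. First the cross-terms c_i = x_i·y_{i+1} − x_{i+1}·y_i:
  -35, -45, -75, -66, -28  ⇒  2A = -249, A = -124.5.
Then Σ (x_i + x_{i+1})·c_i = -1647, so x̄ = -1647 / (6·(-124.5)) = 183/83.

183/83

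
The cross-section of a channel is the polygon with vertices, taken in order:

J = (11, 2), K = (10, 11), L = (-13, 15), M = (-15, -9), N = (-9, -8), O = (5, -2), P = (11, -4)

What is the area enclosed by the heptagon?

Apply the surveyor's formula: 2A = Σ (x_i·y_{i+1} − x_{i+1}·y_i), indices taken mod 7.
J→K: (11)(11) − (10)(2) = 101
K→L: (10)(15) − (-13)(11) = 293
L→M: (-13)(-9) − (-15)(15) = 342
M→N: (-15)(-8) − (-9)(-9) = 39
N→O: (-9)(-2) − (5)(-8) = 58
O→P: (5)(-4) − (11)(-2) = 2
P→J: (11)(2) − (11)(-4) = 66
Σ = 901
Area = |Σ|/2 = 450.5.

450.5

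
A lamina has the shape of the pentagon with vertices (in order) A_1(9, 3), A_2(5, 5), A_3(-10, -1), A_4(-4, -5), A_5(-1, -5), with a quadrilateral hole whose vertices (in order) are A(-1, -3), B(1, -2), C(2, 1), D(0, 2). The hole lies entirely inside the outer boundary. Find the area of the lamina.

Outer boundary:
Apply Gauss's area formula: 2A = Σ (x_i·y_{i+1} − x_{i+1}·y_i), indices taken mod 5.
Cross-terms: 30, 45, 46, 15, 42  ⇒  Σ = 178
Area = |Σ|/2 = 89.
Hole:
Cross-terms: 5, 5, 4, 2  ⇒  Σ = 16
Area = |Σ|/2 = 8.
Net area = 89 − 8 = 81.

81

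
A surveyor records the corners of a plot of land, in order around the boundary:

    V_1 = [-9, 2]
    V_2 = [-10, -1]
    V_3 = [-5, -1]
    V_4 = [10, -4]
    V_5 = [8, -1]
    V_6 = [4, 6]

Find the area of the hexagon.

Σ = (29) + (5) + (30) + (22) + (52) + (62) = 200
Area = |Σ|/2 = 100.

100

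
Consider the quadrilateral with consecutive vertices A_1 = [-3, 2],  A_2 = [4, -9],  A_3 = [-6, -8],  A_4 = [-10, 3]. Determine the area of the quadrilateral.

Apply Gauss's area formula: 2A = Σ (x_i·y_{i+1} − x_{i+1}·y_i), indices taken mod 4.
Σ = (19) + (-86) + (-98) + (-11) = -176
Area = |Σ|/2 = 88.

88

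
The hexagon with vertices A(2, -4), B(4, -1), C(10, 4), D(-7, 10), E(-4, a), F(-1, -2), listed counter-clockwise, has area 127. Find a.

Write out the shoelace sum; only the two edges meeting at E involve a:
2·Area = [((-7)·a − (-4)·10) + ((-4)·(-2) − (-1)·a)] + 176
       = -6·a + 224 = 254
⇒ a = -5.

-5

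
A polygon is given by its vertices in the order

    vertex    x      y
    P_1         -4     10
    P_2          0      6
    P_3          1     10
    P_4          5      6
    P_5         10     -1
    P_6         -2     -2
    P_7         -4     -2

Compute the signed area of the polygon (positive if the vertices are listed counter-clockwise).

Σ = (-24) + (-6) + (-44) + (-65) + (-22) + (-4) + (-48) = -213
Signed area = Σ/2 = -106.5 (negative ⇒ clockwise traversal).

-106.5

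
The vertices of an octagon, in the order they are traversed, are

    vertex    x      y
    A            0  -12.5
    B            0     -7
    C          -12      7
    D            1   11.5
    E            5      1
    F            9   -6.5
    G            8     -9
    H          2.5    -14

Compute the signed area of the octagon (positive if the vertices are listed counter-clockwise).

-238.375

A→B: (0)(-7) − (0)(-12.5) = 0
B→C: (0)(7) − (-12)(-7) = -84
C→D: (-12)(11.5) − (1)(7) = -145
D→E: (1)(1) − (5)(11.5) = -56.5
E→F: (5)(-6.5) − (9)(1) = -41.5
F→G: (9)(-9) − (8)(-6.5) = -29
G→H: (8)(-14) − (2.5)(-9) = -89.5
H→A: (2.5)(-12.5) − (0)(-14) = -31.25
Σ = -476.75
Signed area = Σ/2 = -238.375 (negative ⇒ clockwise traversal).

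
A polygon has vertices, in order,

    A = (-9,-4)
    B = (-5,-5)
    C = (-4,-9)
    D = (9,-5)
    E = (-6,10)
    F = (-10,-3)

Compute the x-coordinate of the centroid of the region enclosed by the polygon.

-75/38

Apply the shoelace (surveyor's) formula. First the cross-terms c_i = x_i·y_{i+1} − x_{i+1}·y_i:
  25, 25, 101, 60, 118, 13  ⇒  2A = 342, A = 171.
Then Σ (x_i + x_{i+1})·c_i = -2025, so x̄ = -2025 / (6·171) = -75/38.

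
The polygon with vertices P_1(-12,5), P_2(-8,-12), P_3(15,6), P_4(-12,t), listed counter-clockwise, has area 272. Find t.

The doubled signed area Σ (x_i y_{i+1} − x_{i+1} y_i) is linear in t.
With t=0 it equals 328; the coefficient of t is 27 (from the two edges through P_4).
So 27·t + 328 = 2·272 = 544 ⇒ t = 8.

8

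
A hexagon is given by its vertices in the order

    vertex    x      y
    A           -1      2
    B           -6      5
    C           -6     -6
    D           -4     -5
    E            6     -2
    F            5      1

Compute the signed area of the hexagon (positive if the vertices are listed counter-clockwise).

72

Apply the surveyor's formula: 2A = Σ (x_i·y_{i+1} − x_{i+1}·y_i), indices taken mod 6.
Cross-terms: 7, 66, 6, 38, 16, 11  ⇒  Σ = 144
Signed area = Σ/2 = 72 (positive ⇒ counter-clockwise traversal).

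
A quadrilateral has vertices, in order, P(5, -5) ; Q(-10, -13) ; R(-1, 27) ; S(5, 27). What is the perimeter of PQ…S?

96

|PQ| = √((-15)² + (-8)²) = √289 = 17
|QR| = √((9)² + (40)²) = √1681 = 41
|RS| = √((6)² + (0)²) = √36 = 6
|SP| = √((0)² + (-32)²) = √1024 = 32
Perimeter = 17 + 41 + 6 + 32 = 96.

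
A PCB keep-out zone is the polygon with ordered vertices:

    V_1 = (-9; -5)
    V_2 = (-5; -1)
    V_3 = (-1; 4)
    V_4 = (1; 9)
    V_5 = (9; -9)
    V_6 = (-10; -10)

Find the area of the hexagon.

Apply the shoelace formula: 2A = Σ (x_i·y_{i+1} − x_{i+1}·y_i), indices taken mod 6.
V_1→V_2: (-9)(-1) − (-5)(-5) = -16
V_2→V_3: (-5)(4) − (-1)(-1) = -21
V_3→V_4: (-1)(9) − (1)(4) = -13
V_4→V_5: (1)(-9) − (9)(9) = -90
V_5→V_6: (9)(-10) − (-10)(-9) = -180
V_6→V_1: (-10)(-5) − (-9)(-10) = -40
Σ = -360
Area = |Σ|/2 = 180.

180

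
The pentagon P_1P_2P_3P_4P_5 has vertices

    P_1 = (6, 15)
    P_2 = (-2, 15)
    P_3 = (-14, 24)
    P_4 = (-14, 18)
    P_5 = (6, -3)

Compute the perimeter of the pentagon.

76

|P_1P_2| = √((-8)² + (0)²) = √64 = 8
|P_2P_3| = √((-12)² + (9)²) = √225 = 15
|P_3P_4| = √((0)² + (-6)²) = √36 = 6
|P_4P_5| = √((20)² + (-21)²) = √841 = 29
|P_5P_1| = √((0)² + (18)²) = √324 = 18
Perimeter = 8 + 15 + 6 + 29 + 18 = 76.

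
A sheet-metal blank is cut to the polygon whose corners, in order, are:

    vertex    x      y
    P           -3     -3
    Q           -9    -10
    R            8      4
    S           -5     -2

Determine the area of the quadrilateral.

30

Apply the surveyor's formula: 2A = Σ (x_i·y_{i+1} − x_{i+1}·y_i), indices taken mod 4.
Σ = (3) + (44) + (4) + (9) = 60
Area = |Σ|/2 = 30.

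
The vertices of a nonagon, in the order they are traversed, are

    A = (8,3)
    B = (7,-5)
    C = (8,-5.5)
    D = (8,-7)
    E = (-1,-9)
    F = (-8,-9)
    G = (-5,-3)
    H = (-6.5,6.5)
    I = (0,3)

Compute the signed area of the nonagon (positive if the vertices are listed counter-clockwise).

-165

Apply the shoelace (surveyor's) formula: 2A = Σ (x_i·y_{i+1} − x_{i+1}·y_i), indices taken mod 9.
Cross-terms: -61, 1.5, -12, -79, -63, -21, -52, -19.5, -24  ⇒  Σ = -330
Signed area = Σ/2 = -165 (negative ⇒ clockwise traversal).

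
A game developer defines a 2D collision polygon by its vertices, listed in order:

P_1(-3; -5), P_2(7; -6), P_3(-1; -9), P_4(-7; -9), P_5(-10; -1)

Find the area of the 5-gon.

Apply the shoelace formula: 2A = Σ (x_i·y_{i+1} − x_{i+1}·y_i), indices taken mod 5.
Cross-terms: 53, -69, -54, -83, 47  ⇒  Σ = -106
Area = |Σ|/2 = 53.

53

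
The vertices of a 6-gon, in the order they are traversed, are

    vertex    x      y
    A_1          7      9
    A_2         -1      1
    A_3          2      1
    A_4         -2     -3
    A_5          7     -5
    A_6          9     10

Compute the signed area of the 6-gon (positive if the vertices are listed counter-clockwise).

83

A_1→A_2: (7)(1) − (-1)(9) = 16
A_2→A_3: (-1)(1) − (2)(1) = -3
A_3→A_4: (2)(-3) − (-2)(1) = -4
A_4→A_5: (-2)(-5) − (7)(-3) = 31
A_5→A_6: (7)(10) − (9)(-5) = 115
A_6→A_1: (9)(9) − (7)(10) = 11
Σ = 166
Signed area = Σ/2 = 83 (positive ⇒ counter-clockwise traversal).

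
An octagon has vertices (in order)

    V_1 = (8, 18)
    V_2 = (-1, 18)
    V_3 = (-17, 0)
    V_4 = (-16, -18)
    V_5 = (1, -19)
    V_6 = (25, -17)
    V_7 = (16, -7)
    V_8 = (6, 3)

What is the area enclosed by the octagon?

Apply the shoelace (surveyor's) formula: 2A = Σ (x_i·y_{i+1} − x_{i+1}·y_i), indices taken mod 8.
Σ = (162) + (306) + (306) + (322) + (458) + (97) + (90) + (84) = 1825
Area = |Σ|/2 = 912.5.

912.5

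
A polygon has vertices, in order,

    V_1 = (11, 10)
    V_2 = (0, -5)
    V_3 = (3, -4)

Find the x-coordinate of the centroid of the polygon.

14/3

Apply the shoelace (surveyor's) formula. First the cross-terms c_i = x_i·y_{i+1} − x_{i+1}·y_i:
  -55, 15, 74  ⇒  2A = 34, A = 17.
Then Σ (x_i + x_{i+1})·c_i = 476, so x̄ = 476 / (6·17) = 14/3.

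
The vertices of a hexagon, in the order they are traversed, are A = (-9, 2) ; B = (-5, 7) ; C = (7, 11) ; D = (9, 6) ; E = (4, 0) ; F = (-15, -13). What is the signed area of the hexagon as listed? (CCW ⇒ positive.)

-218.5

A→B: (-9)(7) − (-5)(2) = -53
B→C: (-5)(11) − (7)(7) = -104
C→D: (7)(6) − (9)(11) = -57
D→E: (9)(0) − (4)(6) = -24
E→F: (4)(-13) − (-15)(0) = -52
F→A: (-15)(2) − (-9)(-13) = -147
Σ = -437
Signed area = Σ/2 = -218.5 (negative ⇒ clockwise traversal).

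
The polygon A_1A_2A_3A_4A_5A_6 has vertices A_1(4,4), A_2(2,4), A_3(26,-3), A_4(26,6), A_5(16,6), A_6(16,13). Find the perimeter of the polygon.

68

|A_1A_2| = √((-2)² + (0)²) = √4 = 2
|A_2A_3| = √((24)² + (-7)²) = √625 = 25
|A_3A_4| = √((0)² + (9)²) = √81 = 9
|A_4A_5| = √((-10)² + (0)²) = √100 = 10
|A_5A_6| = √((0)² + (7)²) = √49 = 7
|A_6A_1| = √((-12)² + (-9)²) = √225 = 15
Perimeter = 2 + 25 + 9 + 10 + 7 + 15 = 68.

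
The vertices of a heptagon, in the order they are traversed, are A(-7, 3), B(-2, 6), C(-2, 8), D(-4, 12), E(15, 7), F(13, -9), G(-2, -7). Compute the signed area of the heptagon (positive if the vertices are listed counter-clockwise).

Apply the shoelace formula: 2A = Σ (x_i·y_{i+1} − x_{i+1}·y_i), indices taken mod 7.
Cross-terms: -36, -4, 8, -208, -226, -109, -55  ⇒  Σ = -630
Signed area = Σ/2 = -315 (negative ⇒ clockwise traversal).

-315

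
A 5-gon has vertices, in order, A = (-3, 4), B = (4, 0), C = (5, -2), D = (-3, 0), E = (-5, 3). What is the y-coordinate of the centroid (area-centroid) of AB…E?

Apply the shoelace formula. First the cross-terms c_i = x_i·y_{i+1} − x_{i+1}·y_i:
  -16, -8, -6, -9, -11  ⇒  2A = -50, A = -25.
Then Σ (y_i + y_{i+1})·c_i = -140, so ȳ = -140 / (6·(-25)) = 14/15.

14/15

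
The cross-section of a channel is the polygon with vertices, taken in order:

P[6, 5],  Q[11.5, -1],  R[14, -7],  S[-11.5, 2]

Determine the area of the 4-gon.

Apply the shoelace (surveyor's) formula: 2A = Σ (x_i·y_{i+1} − x_{i+1}·y_i), indices taken mod 4.
Cross-terms: -63.5, -66.5, -52.5, -69.5  ⇒  Σ = -252
Area = |Σ|/2 = 126.

126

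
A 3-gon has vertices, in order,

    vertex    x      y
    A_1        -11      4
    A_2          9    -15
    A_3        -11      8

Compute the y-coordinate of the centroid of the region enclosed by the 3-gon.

-1

Apply the surveyor's formula. First the cross-terms c_i = x_i·y_{i+1} − x_{i+1}·y_i:
  129, -93, 44  ⇒  2A = 80, A = 40.
Then Σ (y_i + y_{i+1})·c_i = -240, so ȳ = -240 / (6·40) = -1.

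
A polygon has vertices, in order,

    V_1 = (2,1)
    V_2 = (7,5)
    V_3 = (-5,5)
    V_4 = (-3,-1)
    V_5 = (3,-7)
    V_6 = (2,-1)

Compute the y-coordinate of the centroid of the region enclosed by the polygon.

209/183

Apply Gauss's area formula. First the cross-terms c_i = x_i·y_{i+1} − x_{i+1}·y_i:
  3, 60, 20, 24, 11, 4  ⇒  2A = 122, A = 61.
Then Σ (y_i + y_{i+1})·c_i = 418, so ȳ = 418 / (6·61) = 209/183.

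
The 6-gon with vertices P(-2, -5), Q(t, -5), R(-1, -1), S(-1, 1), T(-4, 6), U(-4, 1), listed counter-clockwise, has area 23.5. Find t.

1

Write out the shoelace sum; only the two edges meeting at Q involve t:
2·Area = [((-2)·(-5) − t·(-5)) + (t·(-1) − (-1)·(-5))] + 38
       = 4·t + 43 = 47
⇒ t = 1.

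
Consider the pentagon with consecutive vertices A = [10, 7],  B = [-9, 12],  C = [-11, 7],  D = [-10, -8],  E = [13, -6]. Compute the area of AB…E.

362.5

Apply Gauss's area formula: 2A = Σ (x_i·y_{i+1} − x_{i+1}·y_i), indices taken mod 5.
Cross-terms: 183, 69, 158, 164, 151  ⇒  Σ = 725
Area = |Σ|/2 = 362.5.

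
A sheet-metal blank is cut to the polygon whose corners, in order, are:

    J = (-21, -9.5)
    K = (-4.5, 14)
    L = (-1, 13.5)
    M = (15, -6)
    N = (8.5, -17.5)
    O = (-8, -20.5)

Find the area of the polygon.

Σ = (-336.75) + (-46.75) + (-196.5) + (-211.5) + (-314.25) + (-354.5) = -1460.25
Area = |Σ|/2 = 730.125.

730.125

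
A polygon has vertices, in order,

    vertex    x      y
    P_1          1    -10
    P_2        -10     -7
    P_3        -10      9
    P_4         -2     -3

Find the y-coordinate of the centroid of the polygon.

Apply the surveyor's formula. First the cross-terms c_i = x_i·y_{i+1} − x_{i+1}·y_i:
  -107, -160, 48, 23  ⇒  2A = -196, A = -98.
Then Σ (y_i + y_{i+1})·c_i = 1488, so ȳ = 1488 / (6·(-98)) = -124/49.

-124/49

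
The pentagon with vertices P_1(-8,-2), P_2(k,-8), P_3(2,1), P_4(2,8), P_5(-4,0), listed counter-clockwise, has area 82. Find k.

The doubled signed area Σ (x_i y_{i+1} − x_{i+1} y_i) is linear in k.
With k=0 it equals 134; the coefficient of k is 3 (from the two edges through P_2).
So 3·k + 134 = 2·82 = 164 ⇒ k = 10.

10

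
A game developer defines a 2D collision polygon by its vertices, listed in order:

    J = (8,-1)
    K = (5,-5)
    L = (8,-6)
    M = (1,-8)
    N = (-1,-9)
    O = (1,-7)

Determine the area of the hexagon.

14.5

Apply Gauss's area formula: 2A = Σ (x_i·y_{i+1} − x_{i+1}·y_i), indices taken mod 6.
Cross-terms: -35, 10, -58, -17, 16, 55  ⇒  Σ = -29
Area = |Σ|/2 = 14.5.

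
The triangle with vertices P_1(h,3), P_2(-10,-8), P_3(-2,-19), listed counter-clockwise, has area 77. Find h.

-4

Write out the shoelace sum; only the two edges meeting at P_1 involve h:
2·Area = [((-2)·3 − h·(-19)) + (h·(-8) − (-10)·3)] + 174
       = 11·h + 198 = 154
⇒ h = -4.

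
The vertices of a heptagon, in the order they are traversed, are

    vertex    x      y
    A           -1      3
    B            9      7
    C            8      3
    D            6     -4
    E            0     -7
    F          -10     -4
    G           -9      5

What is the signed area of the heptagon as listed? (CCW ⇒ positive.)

-166.5

Σ = (-34) + (-29) + (-50) + (-42) + (-70) + (-86) + (-22) = -333
Signed area = Σ/2 = -166.5 (negative ⇒ clockwise traversal).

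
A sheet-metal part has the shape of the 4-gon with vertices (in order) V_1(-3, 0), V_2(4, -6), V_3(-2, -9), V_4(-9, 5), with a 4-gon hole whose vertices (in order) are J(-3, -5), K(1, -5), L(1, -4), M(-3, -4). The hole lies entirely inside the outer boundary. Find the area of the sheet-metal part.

49

Outer boundary:
Apply Gauss's area formula: 2A = Σ (x_i·y_{i+1} − x_{i+1}·y_i), indices taken mod 4.
Cross-terms: 18, -48, -91, 15  ⇒  Σ = -106
Area = |Σ|/2 = 53.
Hole:
Apply the shoelace formula: 2A = Σ (x_i·y_{i+1} − x_{i+1}·y_i), indices taken mod 4.
Cross-terms: 20, 1, -16, 3  ⇒  Σ = 8
Area = |Σ|/2 = 4.
Net area = 53 − 4 = 49.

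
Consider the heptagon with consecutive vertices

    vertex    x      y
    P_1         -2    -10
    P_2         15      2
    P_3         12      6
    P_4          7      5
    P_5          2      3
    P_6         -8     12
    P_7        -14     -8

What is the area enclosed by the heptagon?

Apply the shoelace (surveyor's) formula: 2A = Σ (x_i·y_{i+1} − x_{i+1}·y_i), indices taken mod 7.
Cross-terms: 146, 66, 18, 11, 48, 232, 124  ⇒  Σ = 645
Area = |Σ|/2 = 322.5.

322.5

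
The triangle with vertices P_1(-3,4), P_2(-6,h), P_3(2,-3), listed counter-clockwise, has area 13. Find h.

The doubled signed area Σ (x_i y_{i+1} − x_{i+1} y_i) is linear in h.
With h=0 it equals 41; the coefficient of h is -5 (from the two edges through P_2).
So -5·h + 41 = 2·13 = 26 ⇒ h = 3.

3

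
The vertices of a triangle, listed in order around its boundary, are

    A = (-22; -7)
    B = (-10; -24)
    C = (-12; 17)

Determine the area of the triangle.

Cross-terms: 458, -458, 458  ⇒  Σ = 458
Area = |Σ|/2 = 229.

229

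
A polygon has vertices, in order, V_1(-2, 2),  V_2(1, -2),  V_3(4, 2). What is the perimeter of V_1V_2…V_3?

16

|V_1V_2| = √((3)² + (-4)²) = √25 = 5
|V_2V_3| = √((3)² + (4)²) = √25 = 5
|V_3V_1| = √((-6)² + (0)²) = √36 = 6
Perimeter = 5 + 5 + 6 = 16.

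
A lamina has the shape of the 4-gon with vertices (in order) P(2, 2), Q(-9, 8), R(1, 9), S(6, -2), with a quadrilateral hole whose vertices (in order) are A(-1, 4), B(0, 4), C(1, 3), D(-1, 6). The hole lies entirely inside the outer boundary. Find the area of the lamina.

46

Outer boundary:
P→Q: (2)(8) − (-9)(2) = 34
Q→R: (-9)(9) − (1)(8) = -89
R→S: (1)(-2) − (6)(9) = -56
S→P: (6)(2) − (2)(-2) = 16
Σ = -95
Area = |Σ|/2 = 47.5.
Hole:
Apply the shoelace formula: 2A = Σ (x_i·y_{i+1} − x_{i+1}·y_i), indices taken mod 4.
Σ = (-4) + (-4) + (9) + (2) = 3
Area = |Σ|/2 = 1.5.
Net area = 47.5 − 1.5 = 46.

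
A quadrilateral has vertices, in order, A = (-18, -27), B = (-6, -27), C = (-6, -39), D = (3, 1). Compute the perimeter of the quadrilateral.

|AB| = √((12)² + (0)²) = √144 = 12
|BC| = √((0)² + (-12)²) = √144 = 12
|CD| = √((9)² + (40)²) = √1681 = 41
|DA| = √((-21)² + (-28)²) = √1225 = 35
Perimeter = 12 + 12 + 41 + 35 = 100.

100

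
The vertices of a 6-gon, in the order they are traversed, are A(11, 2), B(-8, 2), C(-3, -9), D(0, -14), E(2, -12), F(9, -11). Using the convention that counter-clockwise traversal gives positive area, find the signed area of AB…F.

205.5

Apply the shoelace (surveyor's) formula: 2A = Σ (x_i·y_{i+1} − x_{i+1}·y_i), indices taken mod 6.
Σ = (38) + (78) + (42) + (28) + (86) + (139) = 411
Signed area = Σ/2 = 205.5 (positive ⇒ counter-clockwise traversal).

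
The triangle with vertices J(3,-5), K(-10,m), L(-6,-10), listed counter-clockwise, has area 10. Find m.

-10

Write out the shoelace sum; only the two edges meeting at K involve m:
2·Area = [(3·m − (-10)·(-5)) + ((-10)·(-10) − (-6)·m)] + 60
       = 9·m + 110 = 20
⇒ m = -10.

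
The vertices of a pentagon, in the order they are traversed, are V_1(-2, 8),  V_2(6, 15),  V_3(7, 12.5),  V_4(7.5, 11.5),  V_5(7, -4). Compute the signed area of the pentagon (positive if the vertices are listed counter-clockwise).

-91.875

Σ = (-78) + (-30) + (-13.25) + (-110.5) + (48) = -183.75
Signed area = Σ/2 = -91.875 (negative ⇒ clockwise traversal).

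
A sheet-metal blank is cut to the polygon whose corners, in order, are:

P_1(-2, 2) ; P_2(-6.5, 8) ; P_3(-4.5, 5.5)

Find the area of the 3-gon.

0.375

Apply the shoelace formula: 2A = Σ (x_i·y_{i+1} − x_{i+1}·y_i), indices taken mod 3.
Σ = (-3) + (0.25) + (2) = -0.75
Area = |Σ|/2 = 0.375.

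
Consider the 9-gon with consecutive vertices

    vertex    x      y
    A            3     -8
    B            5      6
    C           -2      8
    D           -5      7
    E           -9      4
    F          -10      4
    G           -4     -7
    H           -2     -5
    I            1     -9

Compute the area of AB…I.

158.5

Σ = (58) + (52) + (26) + (43) + (4) + (86) + (6) + (23) + (19) = 317
Area = |Σ|/2 = 158.5.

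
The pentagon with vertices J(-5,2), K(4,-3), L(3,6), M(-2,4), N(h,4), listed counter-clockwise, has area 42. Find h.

-4

The doubled signed area Σ (x_i y_{i+1} − x_{i+1} y_i) is linear in h.
With h=0 it equals 76; the coefficient of h is -2 (from the two edges through N).
So -2·h + 76 = 2·42 = 84 ⇒ h = -4.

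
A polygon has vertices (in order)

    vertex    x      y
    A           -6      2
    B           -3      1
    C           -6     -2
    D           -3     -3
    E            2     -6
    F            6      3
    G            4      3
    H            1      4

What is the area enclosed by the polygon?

A→B: (-6)(1) − (-3)(2) = 0
B→C: (-3)(-2) − (-6)(1) = 12
C→D: (-6)(-3) − (-3)(-2) = 12
D→E: (-3)(-6) − (2)(-3) = 24
E→F: (2)(3) − (6)(-6) = 42
F→G: (6)(3) − (4)(3) = 6
G→H: (4)(4) − (1)(3) = 13
H→A: (1)(2) − (-6)(4) = 26
Σ = 135
Area = |Σ|/2 = 67.5.

67.5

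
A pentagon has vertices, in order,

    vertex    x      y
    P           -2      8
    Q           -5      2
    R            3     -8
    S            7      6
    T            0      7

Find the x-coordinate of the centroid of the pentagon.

Apply the shoelace formula. First the cross-terms c_i = x_i·y_{i+1} − x_{i+1}·y_i:
  36, 34, 74, 49, 14  ⇒  2A = 207, A = 103.5.
Then Σ (x_i + x_{i+1})·c_i = 735, so x̄ = 735 / (6·103.5) = 245/207.

245/207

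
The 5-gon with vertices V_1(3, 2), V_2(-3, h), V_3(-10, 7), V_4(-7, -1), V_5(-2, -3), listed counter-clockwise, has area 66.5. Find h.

5

Write out the shoelace sum; only the two edges meeting at V_2 involve h:
2·Area = [(3·h − (-3)·2) + ((-3)·7 − (-10)·h)] + 83
       = 13·h + 68 = 133
⇒ h = 5.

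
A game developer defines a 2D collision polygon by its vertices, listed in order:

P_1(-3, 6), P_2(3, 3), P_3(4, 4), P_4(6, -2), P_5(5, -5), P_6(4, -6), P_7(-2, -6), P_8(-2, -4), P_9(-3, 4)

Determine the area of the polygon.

77.5

Apply the shoelace formula: 2A = Σ (x_i·y_{i+1} − x_{i+1}·y_i), indices taken mod 9.
Σ = (-27) + (0) + (-32) + (-20) + (-10) + (-36) + (-4) + (-20) + (-6) = -155
Area = |Σ|/2 = 77.5.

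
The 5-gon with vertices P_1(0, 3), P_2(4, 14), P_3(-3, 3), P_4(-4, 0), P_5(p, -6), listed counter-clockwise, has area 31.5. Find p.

-5

Write out the shoelace sum; only the two edges meeting at P_5 involve p:
2·Area = [((-4)·(-6) − p·0) + (p·3 − 0·(-6))] + 54
       = 3·p + 78 = 63
⇒ p = -5.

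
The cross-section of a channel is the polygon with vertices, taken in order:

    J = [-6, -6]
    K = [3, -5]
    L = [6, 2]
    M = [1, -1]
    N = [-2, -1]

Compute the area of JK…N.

J→K: (-6)(-5) − (3)(-6) = 48
K→L: (3)(2) − (6)(-5) = 36
L→M: (6)(-1) − (1)(2) = -8
M→N: (1)(-1) − (-2)(-1) = -3
N→J: (-2)(-6) − (-6)(-1) = 6
Σ = 79
Area = |Σ|/2 = 39.5.

39.5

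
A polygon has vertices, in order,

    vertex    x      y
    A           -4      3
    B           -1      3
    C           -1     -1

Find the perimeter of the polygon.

12

|AB| = √((3)² + (0)²) = √9 = 3
|BC| = √((0)² + (-4)²) = √16 = 4
|CA| = √((-3)² + (4)²) = √25 = 5
Perimeter = 3 + 4 + 5 = 12.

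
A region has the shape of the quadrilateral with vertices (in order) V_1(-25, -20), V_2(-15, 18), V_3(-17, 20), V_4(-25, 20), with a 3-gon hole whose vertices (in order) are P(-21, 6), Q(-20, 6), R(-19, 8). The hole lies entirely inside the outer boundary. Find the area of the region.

207

Outer boundary:
Σ = (-750) + (6) + (160) + (1000) = 416
Area = |Σ|/2 = 208.
Hole:
P→Q: (-21)(6) − (-20)(6) = -6
Q→R: (-20)(8) − (-19)(6) = -46
R→P: (-19)(6) − (-21)(8) = 54
Σ = 2
Area = |Σ|/2 = 1.
Net area = 208 − 1 = 207.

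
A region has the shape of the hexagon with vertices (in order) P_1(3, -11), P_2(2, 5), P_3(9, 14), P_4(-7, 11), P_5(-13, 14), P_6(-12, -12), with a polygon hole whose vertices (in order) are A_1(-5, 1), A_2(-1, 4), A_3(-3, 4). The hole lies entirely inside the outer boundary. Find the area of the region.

Outer boundary:
Apply the surveyor's formula: 2A = Σ (x_i·y_{i+1} − x_{i+1}·y_i), indices taken mod 6.
P_1→P_2: (3)(5) − (2)(-11) = 37
P_2→P_3: (2)(14) − (9)(5) = -17
P_3→P_4: (9)(11) − (-7)(14) = 197
P_4→P_5: (-7)(14) − (-13)(11) = 45
P_5→P_6: (-13)(-12) − (-12)(14) = 324
P_6→P_1: (-12)(-11) − (3)(-12) = 168
Σ = 754
Area = |Σ|/2 = 377.
Hole:
Apply the surveyor's formula: 2A = Σ (x_i·y_{i+1} − x_{i+1}·y_i), indices taken mod 3.
Σ = (-19) + (8) + (17) = 6
Area = |Σ|/2 = 3.
Net area = 377 − 3 = 374.

374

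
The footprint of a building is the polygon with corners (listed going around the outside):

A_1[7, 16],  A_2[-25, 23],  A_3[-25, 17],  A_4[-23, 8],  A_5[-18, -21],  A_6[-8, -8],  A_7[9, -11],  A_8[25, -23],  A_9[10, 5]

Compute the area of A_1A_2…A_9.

1106.5

Σ = (561) + (150) + (191) + (627) + (-24) + (160) + (68) + (355) + (125) = 2213
Area = |Σ|/2 = 1106.5.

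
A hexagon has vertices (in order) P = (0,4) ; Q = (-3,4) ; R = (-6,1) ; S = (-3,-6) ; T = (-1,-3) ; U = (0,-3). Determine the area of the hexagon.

Σ = (12) + (21) + (39) + (3) + (3) + (0) = 78
Area = |Σ|/2 = 39.

39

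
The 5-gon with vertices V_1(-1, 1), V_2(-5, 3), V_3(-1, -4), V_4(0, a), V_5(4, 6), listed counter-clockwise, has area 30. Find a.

The doubled signed area Σ (x_i y_{i+1} − x_{i+1} y_i) is linear in a.
With a=0 it equals 35; the coefficient of a is -5 (from the two edges through V_4).
So -5·a + 35 = 2·30 = 60 ⇒ a = -5.

-5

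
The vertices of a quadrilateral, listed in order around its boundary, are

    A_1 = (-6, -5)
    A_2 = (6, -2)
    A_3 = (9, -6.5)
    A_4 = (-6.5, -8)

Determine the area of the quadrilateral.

54.375

Apply the shoelace (surveyor's) formula: 2A = Σ (x_i·y_{i+1} − x_{i+1}·y_i), indices taken mod 4.
Cross-terms: 42, -21, -114.25, -15.5  ⇒  Σ = -108.75
Area = |Σ|/2 = 54.375.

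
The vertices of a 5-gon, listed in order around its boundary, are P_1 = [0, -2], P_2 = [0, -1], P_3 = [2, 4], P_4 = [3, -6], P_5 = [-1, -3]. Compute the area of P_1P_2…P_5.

Cross-terms: 0, 2, -24, -15, 2  ⇒  Σ = -35
Area = |Σ|/2 = 17.5.

17.5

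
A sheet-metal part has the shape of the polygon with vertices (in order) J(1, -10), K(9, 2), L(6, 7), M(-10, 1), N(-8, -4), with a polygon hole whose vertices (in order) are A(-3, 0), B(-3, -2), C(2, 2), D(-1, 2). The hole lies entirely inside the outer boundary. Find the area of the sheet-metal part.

Outer boundary:
J→K: (1)(2) − (9)(-10) = 92
K→L: (9)(7) − (6)(2) = 51
L→M: (6)(1) − (-10)(7) = 76
M→N: (-10)(-4) − (-8)(1) = 48
N→J: (-8)(-10) − (1)(-4) = 84
Σ = 351
Area = |Σ|/2 = 175.5.
Hole:
Apply the shoelace (surveyor's) formula: 2A = Σ (x_i·y_{i+1} − x_{i+1}·y_i), indices taken mod 4.
Σ = (6) + (-2) + (6) + (6) = 16
Area = |Σ|/2 = 8.
Net area = 175.5 − 8 = 167.5.

167.5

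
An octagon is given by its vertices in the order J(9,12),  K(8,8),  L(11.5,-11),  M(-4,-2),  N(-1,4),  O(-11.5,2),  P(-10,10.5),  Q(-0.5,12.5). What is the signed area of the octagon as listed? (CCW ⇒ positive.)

-292

Apply the shoelace (surveyor's) formula: 2A = Σ (x_i·y_{i+1} − x_{i+1}·y_i), indices taken mod 8.
Cross-terms: -24, -180, -67, -18, 44, -100.75, -119.75, -118.5  ⇒  Σ = -584
Signed area = Σ/2 = -292 (negative ⇒ clockwise traversal).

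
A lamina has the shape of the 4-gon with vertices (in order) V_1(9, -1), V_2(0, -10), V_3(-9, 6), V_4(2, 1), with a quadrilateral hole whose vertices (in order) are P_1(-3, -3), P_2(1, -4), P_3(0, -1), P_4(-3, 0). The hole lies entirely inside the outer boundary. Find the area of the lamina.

Outer boundary:
Apply the shoelace formula: 2A = Σ (x_i·y_{i+1} − x_{i+1}·y_i), indices taken mod 4.
Cross-terms: -90, -90, -21, -11  ⇒  Σ = -212
Area = |Σ|/2 = 106.
Hole:
Apply the shoelace (surveyor's) formula: 2A = Σ (x_i·y_{i+1} − x_{i+1}·y_i), indices taken mod 4.
Σ = (15) + (-1) + (-3) + (9) = 20
Area = |Σ|/2 = 10.
Net area = 106 − 10 = 96.

96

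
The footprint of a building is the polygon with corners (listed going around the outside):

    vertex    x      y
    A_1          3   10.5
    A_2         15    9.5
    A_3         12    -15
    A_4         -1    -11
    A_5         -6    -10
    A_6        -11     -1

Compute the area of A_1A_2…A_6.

443.75

Apply the shoelace (surveyor's) formula: 2A = Σ (x_i·y_{i+1} − x_{i+1}·y_i), indices taken mod 6.
Σ = (-129) + (-339) + (-147) + (-56) + (-104) + (-112.5) = -887.5
Area = |Σ|/2 = 443.75.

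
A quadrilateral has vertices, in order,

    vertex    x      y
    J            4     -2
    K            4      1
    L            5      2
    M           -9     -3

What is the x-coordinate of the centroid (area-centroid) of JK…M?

Apply the shoelace formula. First the cross-terms c_i = x_i·y_{i+1} − x_{i+1}·y_i:
  12, 3, 3, 30  ⇒  2A = 48, A = 24.
Then Σ (x_i + x_{i+1})·c_i = -39, so x̄ = -39 / (6·24) = -13/48.

-13/48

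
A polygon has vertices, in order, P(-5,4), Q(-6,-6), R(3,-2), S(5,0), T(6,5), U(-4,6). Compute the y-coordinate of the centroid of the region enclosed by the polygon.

19/21

Apply the shoelace formula. First the cross-terms c_i = x_i·y_{i+1} − x_{i+1}·y_i:
  54, 30, 10, 25, 56, 14  ⇒  2A = 189, A = 94.5.
Then Σ (y_i + y_{i+1})·c_i = 513, so ȳ = 513 / (6·94.5) = 19/21.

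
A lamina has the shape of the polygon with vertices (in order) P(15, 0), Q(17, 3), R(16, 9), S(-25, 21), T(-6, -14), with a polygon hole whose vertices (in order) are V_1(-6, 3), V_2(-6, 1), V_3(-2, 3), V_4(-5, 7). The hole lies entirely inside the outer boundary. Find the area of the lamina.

Outer boundary:
Apply the shoelace (surveyor's) formula: 2A = Σ (x_i·y_{i+1} − x_{i+1}·y_i), indices taken mod 5.
Σ = (45) + (105) + (561) + (476) + (210) = 1397
Area = |Σ|/2 = 698.5.
Hole:
Apply the surveyor's formula: 2A = Σ (x_i·y_{i+1} − x_{i+1}·y_i), indices taken mod 4.
Σ = (12) + (-16) + (1) + (27) = 24
Area = |Σ|/2 = 12.
Net area = 698.5 − 12 = 686.5.

686.5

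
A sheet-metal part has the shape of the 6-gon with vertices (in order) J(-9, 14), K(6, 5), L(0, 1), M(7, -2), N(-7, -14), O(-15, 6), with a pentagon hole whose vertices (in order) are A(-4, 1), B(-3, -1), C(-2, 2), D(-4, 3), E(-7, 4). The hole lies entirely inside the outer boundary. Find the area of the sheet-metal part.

317.5

Outer boundary:
Σ = (-129) + (6) + (-7) + (-112) + (-252) + (-156) = -650
Area = |Σ|/2 = 325.
Hole:
Σ = (7) + (-8) + (2) + (5) + (9) = 15
Area = |Σ|/2 = 7.5.
Net area = 325 − 7.5 = 317.5.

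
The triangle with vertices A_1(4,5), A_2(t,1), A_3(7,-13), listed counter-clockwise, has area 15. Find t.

3

Write out the shoelace sum; only the two edges meeting at A_2 involve t:
2·Area = [(4·1 − t·5) + (t·(-13) − 7·1)] + 87
       = -18·t + 84 = 30
⇒ t = 3.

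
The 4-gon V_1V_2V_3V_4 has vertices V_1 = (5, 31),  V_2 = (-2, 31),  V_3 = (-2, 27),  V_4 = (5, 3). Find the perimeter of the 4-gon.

64

|V_1V_2| = √((-7)² + (0)²) = √49 = 7
|V_2V_3| = √((0)² + (-4)²) = √16 = 4
|V_3V_4| = √((7)² + (-24)²) = √625 = 25
|V_4V_1| = √((0)² + (28)²) = √784 = 28
Perimeter = 7 + 4 + 25 + 28 = 64.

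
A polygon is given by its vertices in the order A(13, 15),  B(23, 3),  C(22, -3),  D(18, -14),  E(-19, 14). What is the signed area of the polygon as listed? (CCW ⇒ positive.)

A→B: (13)(3) − (23)(15) = -306
B→C: (23)(-3) − (22)(3) = -135
C→D: (22)(-14) − (18)(-3) = -254
D→E: (18)(14) − (-19)(-14) = -14
E→A: (-19)(15) − (13)(14) = -467
Σ = -1176
Signed area = Σ/2 = -588 (negative ⇒ clockwise traversal).

-588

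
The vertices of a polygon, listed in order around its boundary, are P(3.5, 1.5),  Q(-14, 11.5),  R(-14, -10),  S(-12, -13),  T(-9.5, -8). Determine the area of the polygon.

205.25

Σ = (61.25) + (301) + (62) + (-27.5) + (13.75) = 410.5
Area = |Σ|/2 = 205.25.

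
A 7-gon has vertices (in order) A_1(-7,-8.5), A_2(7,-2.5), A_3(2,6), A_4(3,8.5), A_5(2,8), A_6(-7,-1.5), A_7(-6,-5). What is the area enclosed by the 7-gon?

Apply the shoelace formula: 2A = Σ (x_i·y_{i+1} − x_{i+1}·y_i), indices taken mod 7.
Σ = (77) + (47) + (-1) + (7) + (53) + (26) + (16) = 225
Area = |Σ|/2 = 112.5.

112.5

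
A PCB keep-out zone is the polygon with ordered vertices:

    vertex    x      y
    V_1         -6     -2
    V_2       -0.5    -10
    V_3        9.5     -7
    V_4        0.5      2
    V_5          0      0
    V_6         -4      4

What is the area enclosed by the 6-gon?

106

Apply the surveyor's formula: 2A = Σ (x_i·y_{i+1} − x_{i+1}·y_i), indices taken mod 6.
Cross-terms: 59, 98.5, 22.5, 0, 0, 32  ⇒  Σ = 212
Area = |Σ|/2 = 106.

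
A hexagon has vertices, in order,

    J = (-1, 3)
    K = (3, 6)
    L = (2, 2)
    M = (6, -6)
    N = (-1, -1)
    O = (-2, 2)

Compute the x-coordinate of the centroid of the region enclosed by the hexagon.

96/65

Apply the shoelace (surveyor's) formula. First the cross-terms c_i = x_i·y_{i+1} − x_{i+1}·y_i:
  -15, -6, -24, -12, -4, -4  ⇒  2A = -65, A = -32.5.
Then Σ (x_i + x_{i+1})·c_i = -288, so x̄ = -288 / (6·(-32.5)) = 96/65.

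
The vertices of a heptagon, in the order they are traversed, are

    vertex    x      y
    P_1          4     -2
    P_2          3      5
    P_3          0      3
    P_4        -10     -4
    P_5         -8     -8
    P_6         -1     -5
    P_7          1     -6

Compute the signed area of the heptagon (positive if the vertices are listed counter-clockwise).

89

Apply Gauss's area formula: 2A = Σ (x_i·y_{i+1} − x_{i+1}·y_i), indices taken mod 7.
P_1→P_2: (4)(5) − (3)(-2) = 26
P_2→P_3: (3)(3) − (0)(5) = 9
P_3→P_4: (0)(-4) − (-10)(3) = 30
P_4→P_5: (-10)(-8) − (-8)(-4) = 48
P_5→P_6: (-8)(-5) − (-1)(-8) = 32
P_6→P_7: (-1)(-6) − (1)(-5) = 11
P_7→P_1: (1)(-2) − (4)(-6) = 22
Σ = 178
Signed area = Σ/2 = 89 (positive ⇒ counter-clockwise traversal).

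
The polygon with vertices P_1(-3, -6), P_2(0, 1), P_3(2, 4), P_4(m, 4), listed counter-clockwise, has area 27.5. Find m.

The doubled signed area Σ (x_i y_{i+1} − x_{i+1} y_i) is linear in m.
With m=0 it equals 15; the coefficient of m is -10 (from the two edges through P_4).
So -10·m + 15 = 2·27.5 = 55 ⇒ m = -4.

-4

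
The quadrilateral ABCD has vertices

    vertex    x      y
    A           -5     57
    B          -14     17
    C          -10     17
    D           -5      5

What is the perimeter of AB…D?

|AB| = √((-9)² + (-40)²) = √1681 = 41
|BC| = √((4)² + (0)²) = √16 = 4
|CD| = √((5)² + (-12)²) = √169 = 13
|DA| = √((0)² + (52)²) = √2704 = 52
Perimeter = 41 + 4 + 13 + 52 = 110.

110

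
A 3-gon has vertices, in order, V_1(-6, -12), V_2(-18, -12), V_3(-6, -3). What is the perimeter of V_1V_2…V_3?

|V_1V_2| = √((-12)² + (0)²) = √144 = 12
|V_2V_3| = √((12)² + (9)²) = √225 = 15
|V_3V_1| = √((0)² + (-9)²) = √81 = 9
Perimeter = 12 + 15 + 9 = 36.

36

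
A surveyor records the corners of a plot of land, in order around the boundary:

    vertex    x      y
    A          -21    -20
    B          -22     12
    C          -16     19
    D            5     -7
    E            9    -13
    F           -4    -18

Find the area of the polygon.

Cross-terms: -692, -226, 17, -2, -214, -298  ⇒  Σ = -1415
Area = |Σ|/2 = 707.5.

707.5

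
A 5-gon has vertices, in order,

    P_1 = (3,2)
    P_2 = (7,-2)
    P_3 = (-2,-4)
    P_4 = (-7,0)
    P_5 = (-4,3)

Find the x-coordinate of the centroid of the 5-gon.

Apply the shoelace (surveyor's) formula. First the cross-terms c_i = x_i·y_{i+1} − x_{i+1}·y_i:
  -20, -32, -28, -21, -17  ⇒  2A = -118, A = -59.
Then Σ (x_i + x_{i+1})·c_i = 140, so x̄ = 140 / (6·(-59)) = -70/177.

-70/177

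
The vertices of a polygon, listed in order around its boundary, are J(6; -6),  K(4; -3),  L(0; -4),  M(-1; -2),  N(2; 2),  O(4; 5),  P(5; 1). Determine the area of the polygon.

Apply the surveyor's formula: 2A = Σ (x_i·y_{i+1} − x_{i+1}·y_i), indices taken mod 7.
J→K: (6)(-3) − (4)(-6) = 6
K→L: (4)(-4) − (0)(-3) = -16
L→M: (0)(-2) − (-1)(-4) = -4
M→N: (-1)(2) − (2)(-2) = 2
N→O: (2)(5) − (4)(2) = 2
O→P: (4)(1) − (5)(5) = -21
P→J: (5)(-6) − (6)(1) = -36
Σ = -67
Area = |Σ|/2 = 33.5.

33.5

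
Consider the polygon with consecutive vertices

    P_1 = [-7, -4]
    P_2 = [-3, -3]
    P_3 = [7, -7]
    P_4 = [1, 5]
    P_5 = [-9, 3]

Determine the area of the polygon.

99

Apply Gauss's area formula: 2A = Σ (x_i·y_{i+1} − x_{i+1}·y_i), indices taken mod 5.
Σ = (9) + (42) + (42) + (48) + (57) = 198
Area = |Σ|/2 = 99.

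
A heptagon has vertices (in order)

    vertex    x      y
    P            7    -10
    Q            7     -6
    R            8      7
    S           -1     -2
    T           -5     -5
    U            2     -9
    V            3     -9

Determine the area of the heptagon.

Apply Gauss's area formula: 2A = Σ (x_i·y_{i+1} − x_{i+1}·y_i), indices taken mod 7.
Σ = (28) + (97) + (-9) + (-5) + (55) + (9) + (33) = 208
Area = |Σ|/2 = 104.

104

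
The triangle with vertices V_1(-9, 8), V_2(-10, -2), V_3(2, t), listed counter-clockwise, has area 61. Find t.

The doubled signed area Σ (x_i y_{i+1} − x_{i+1} y_i) is linear in t.
With t=0 it equals 118; the coefficient of t is -1 (from the two edges through V_3).
So -1·t + 118 = 2·61 = 122 ⇒ t = -4.

-4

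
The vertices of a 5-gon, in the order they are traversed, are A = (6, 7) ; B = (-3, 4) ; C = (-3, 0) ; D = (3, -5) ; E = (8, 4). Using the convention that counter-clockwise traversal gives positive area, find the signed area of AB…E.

78

Apply the surveyor's formula: 2A = Σ (x_i·y_{i+1} − x_{i+1}·y_i), indices taken mod 5.
Cross-terms: 45, 12, 15, 52, 32  ⇒  Σ = 156
Signed area = Σ/2 = 78 (positive ⇒ counter-clockwise traversal).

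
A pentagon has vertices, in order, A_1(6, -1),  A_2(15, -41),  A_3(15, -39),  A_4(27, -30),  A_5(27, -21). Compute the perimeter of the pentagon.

96

|A_1A_2| = √((9)² + (-40)²) = √1681 = 41
|A_2A_3| = √((0)² + (2)²) = √4 = 2
|A_3A_4| = √((12)² + (9)²) = √225 = 15
|A_4A_5| = √((0)² + (9)²) = √81 = 9
|A_5A_1| = √((-21)² + (20)²) = √841 = 29
Perimeter = 41 + 2 + 15 + 9 + 29 = 96.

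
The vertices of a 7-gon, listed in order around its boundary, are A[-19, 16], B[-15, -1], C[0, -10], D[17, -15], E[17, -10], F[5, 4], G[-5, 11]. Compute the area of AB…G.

Apply the shoelace formula: 2A = Σ (x_i·y_{i+1} − x_{i+1}·y_i), indices taken mod 7.
Cross-terms: 259, 150, 170, 85, 118, 75, 129  ⇒  Σ = 986
Area = |Σ|/2 = 493.

493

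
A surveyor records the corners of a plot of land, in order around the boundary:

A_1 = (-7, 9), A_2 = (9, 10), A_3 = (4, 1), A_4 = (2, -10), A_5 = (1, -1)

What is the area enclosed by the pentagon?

Apply the shoelace (surveyor's) formula: 2A = Σ (x_i·y_{i+1} − x_{i+1}·y_i), indices taken mod 5.
A_1→A_2: (-7)(10) − (9)(9) = -151
A_2→A_3: (9)(1) − (4)(10) = -31
A_3→A_4: (4)(-10) − (2)(1) = -42
A_4→A_5: (2)(-1) − (1)(-10) = 8
A_5→A_1: (1)(9) − (-7)(-1) = 2
Σ = -214
Area = |Σ|/2 = 107.

107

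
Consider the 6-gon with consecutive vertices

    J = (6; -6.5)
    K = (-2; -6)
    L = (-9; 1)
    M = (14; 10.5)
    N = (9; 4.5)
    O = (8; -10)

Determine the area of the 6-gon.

181.5

Apply Gauss's area formula: 2A = Σ (x_i·y_{i+1} − x_{i+1}·y_i), indices taken mod 6.
Σ = (-49) + (-56) + (-108.5) + (-31.5) + (-126) + (8) = -363
Area = |Σ|/2 = 181.5.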